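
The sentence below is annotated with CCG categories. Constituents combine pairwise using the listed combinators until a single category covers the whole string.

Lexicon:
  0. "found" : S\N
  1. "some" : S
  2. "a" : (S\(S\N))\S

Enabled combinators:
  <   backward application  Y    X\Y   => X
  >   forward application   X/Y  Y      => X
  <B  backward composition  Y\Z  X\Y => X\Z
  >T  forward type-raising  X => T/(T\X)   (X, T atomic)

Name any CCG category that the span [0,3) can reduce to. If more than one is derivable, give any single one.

[0,3] S   <
  [0,1] "found" : S\N
  [1,3] S\(S\N)   <
    [1,2] "some" : S
    [2,3] "a" : (S\(S\N))\S

S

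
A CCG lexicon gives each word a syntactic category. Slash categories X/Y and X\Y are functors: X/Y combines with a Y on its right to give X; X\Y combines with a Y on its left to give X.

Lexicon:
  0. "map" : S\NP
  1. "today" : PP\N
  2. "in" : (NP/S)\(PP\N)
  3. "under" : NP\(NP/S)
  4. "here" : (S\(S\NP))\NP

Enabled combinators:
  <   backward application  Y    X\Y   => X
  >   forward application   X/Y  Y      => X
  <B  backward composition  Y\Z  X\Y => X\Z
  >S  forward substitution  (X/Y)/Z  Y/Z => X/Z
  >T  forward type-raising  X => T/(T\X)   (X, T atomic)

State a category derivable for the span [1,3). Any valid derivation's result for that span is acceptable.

[0,5] S   <
  [0,1] "map" : S\NP
  [1,5] S\(S\NP)   <
    [1,4] NP   <
      [1,3] NP/S   <
        [1,2] "today" : PP\N
        [2,3] "in" : (NP/S)\(PP\N)
      [3,4] "under" : NP\(NP/S)
    [4,5] "here" : (S\(S\NP))\NP

NP/S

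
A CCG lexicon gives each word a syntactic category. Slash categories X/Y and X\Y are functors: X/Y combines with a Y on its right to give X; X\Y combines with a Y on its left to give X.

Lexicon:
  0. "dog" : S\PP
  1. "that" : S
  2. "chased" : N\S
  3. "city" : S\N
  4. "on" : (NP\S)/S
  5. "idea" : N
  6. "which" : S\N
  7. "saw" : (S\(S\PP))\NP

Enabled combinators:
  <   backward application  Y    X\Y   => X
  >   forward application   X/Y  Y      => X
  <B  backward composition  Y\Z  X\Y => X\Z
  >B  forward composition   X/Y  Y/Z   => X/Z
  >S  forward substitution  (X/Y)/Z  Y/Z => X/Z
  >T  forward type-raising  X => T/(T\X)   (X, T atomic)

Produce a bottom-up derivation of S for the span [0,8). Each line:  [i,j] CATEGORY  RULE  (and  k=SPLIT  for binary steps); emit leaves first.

[0,8] S   <
  [0,1] "dog" : S\PP
  [1,8] S\(S\PP)   <
    [1,7] NP   <
      [1,2] "that" : S
      [2,7] NP\S   <B
        [2,3] "chased" : N\S
        [3,7] NP\N   <B
          [3,4] "city" : S\N
          [4,7] NP\S   >
            [4,5] "on" : (NP\S)/S
            [5,7] S   <
              [5,6] "idea" : N
              [6,7] "which" : S\N
    [7,8] "saw" : (S\(S\PP))\NP

[0,1] S\PP  lex  "dog"
[1,2] S  lex  "that"
[2,3] N\S  lex  "chased"
[3,4] S\N  lex  "city"
[4,5] (NP\S)/S  lex  "on"
[5,6] N  lex  "idea"
[6,7] S\N  lex  "which"
[5,7] S  <  k=6
[4,7] NP\S  >  k=5
[3,7] NP\N  <B  k=4
[2,7] NP\S  <B  k=3
[1,7] NP  <  k=2
[7,8] (S\(S\PP))\NP  lex  "saw"
[1,8] S\(S\PP)  <  k=7
[0,8] S  <  k=1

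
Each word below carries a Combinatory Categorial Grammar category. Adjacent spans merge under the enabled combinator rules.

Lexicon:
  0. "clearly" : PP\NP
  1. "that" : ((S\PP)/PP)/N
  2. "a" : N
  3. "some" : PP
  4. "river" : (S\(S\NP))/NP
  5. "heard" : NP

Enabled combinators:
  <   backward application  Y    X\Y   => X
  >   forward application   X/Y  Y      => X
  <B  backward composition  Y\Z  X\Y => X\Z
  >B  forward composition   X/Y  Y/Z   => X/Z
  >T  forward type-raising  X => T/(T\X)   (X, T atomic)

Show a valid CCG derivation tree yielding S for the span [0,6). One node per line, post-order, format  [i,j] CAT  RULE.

[0,6] S   <
  [0,4] S\NP   <B
    [0,1] "clearly" : PP\NP
    [1,4] S\PP   >
      [1,3] (S\PP)/PP   >
        [1,2] "that" : ((S\PP)/PP)/N
        [2,3] "a" : N
      [3,4] "some" : PP
  [4,6] S\(S\NP)   >
    [4,5] "river" : (S\(S\NP))/NP
    [5,6] "heard" : NP

[0,1] PP\NP  lex  "clearly"
[1,2] ((S\PP)/PP)/N  lex  "that"
[2,3] N  lex  "a"
[1,3] (S\PP)/PP  >  k=2
[3,4] PP  lex  "some"
[1,4] S\PP  >  k=3
[0,4] S\NP  <B  k=1
[4,5] (S\(S\NP))/NP  lex  "river"
[5,6] NP  lex  "heard"
[4,6] S\(S\NP)  >  k=5
[0,6] S  <  k=4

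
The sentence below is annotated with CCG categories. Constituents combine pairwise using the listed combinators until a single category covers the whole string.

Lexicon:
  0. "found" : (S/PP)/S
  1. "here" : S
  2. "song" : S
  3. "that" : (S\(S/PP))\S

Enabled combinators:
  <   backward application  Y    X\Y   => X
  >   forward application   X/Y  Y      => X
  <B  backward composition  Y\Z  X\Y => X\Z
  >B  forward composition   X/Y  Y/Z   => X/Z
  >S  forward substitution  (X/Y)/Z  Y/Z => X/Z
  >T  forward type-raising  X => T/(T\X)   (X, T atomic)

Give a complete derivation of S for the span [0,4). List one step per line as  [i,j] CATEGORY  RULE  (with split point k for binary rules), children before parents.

[0,1] (S/PP)/S  lex  "found"
[1,2] S  lex  "here"
[0,2] S/PP  >  k=1
[2,3] S  lex  "song"
[3,4] (S\(S/PP))\S  lex  "that"
[2,4] S\(S/PP)  <  k=3
[0,4] S  <  k=2

[0,4] S   <
  [0,2] S/PP   >
    [0,1] "found" : (S/PP)/S
    [1,2] "here" : S
  [2,4] S\(S/PP)   <
    [2,3] "song" : S
    [3,4] "that" : (S\(S/PP))\S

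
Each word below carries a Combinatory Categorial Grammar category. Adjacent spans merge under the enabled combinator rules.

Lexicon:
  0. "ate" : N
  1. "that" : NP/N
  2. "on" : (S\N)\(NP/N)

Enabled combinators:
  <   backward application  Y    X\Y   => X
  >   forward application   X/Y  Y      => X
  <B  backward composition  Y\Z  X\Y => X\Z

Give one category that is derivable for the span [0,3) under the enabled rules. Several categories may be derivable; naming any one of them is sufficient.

S

[0,3] S   <
  [0,1] "ate" : N
  [1,3] S\N   <
    [1,2] "that" : NP/N
    [2,3] "on" : (S\N)\(NP/N)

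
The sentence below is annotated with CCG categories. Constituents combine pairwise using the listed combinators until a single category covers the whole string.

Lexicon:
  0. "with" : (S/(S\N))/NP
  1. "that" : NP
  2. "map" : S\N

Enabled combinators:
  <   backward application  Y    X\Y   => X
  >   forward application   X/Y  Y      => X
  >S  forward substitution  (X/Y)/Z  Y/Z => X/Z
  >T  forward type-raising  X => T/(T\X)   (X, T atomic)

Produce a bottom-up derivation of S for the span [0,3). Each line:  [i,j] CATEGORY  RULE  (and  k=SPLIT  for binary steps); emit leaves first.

[0,1] (S/(S\N))/NP  lex  "with"
[1,2] NP  lex  "that"
[0,2] S/(S\N)  >  k=1
[2,3] S\N  lex  "map"
[0,3] S  >  k=2

[0,3] S   >
  [0,2] S/(S\N)   >
    [0,1] "with" : (S/(S\N))/NP
    [1,2] "that" : NP
  [2,3] "map" : S\N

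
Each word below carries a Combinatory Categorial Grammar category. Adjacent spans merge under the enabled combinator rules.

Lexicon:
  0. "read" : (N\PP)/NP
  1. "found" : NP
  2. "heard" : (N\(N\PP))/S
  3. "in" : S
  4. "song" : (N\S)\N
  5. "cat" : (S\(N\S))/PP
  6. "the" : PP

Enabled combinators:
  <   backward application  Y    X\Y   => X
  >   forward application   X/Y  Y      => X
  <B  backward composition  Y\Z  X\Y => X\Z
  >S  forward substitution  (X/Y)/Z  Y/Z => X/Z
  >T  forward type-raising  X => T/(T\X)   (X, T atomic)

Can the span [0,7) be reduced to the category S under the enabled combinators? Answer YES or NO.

[0,7] S   <
  [0,4] N   <
    [0,2] N\PP   >
      [0,1] "read" : (N\PP)/NP
      [1,2] "found" : NP
    [2,4] N\(N\PP)   >
      [2,3] "heard" : (N\(N\PP))/S
      [3,4] "in" : S
  [4,7] S\N   <B
    [4,5] "song" : (N\S)\N
    [5,7] S\(N\S)   >
      [5,6] "cat" : (S\(N\S))/PP
      [6,7] "the" : PP

YES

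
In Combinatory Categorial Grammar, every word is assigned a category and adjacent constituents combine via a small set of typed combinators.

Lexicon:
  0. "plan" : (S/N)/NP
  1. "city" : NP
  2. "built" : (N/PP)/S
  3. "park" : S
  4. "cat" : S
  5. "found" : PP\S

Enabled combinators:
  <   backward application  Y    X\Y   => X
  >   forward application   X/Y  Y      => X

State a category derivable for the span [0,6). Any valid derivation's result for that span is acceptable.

S

[0,6] S   >
  [0,2] S/N   >
    [0,1] "plan" : (S/N)/NP
    [1,2] "city" : NP
  [2,6] N   >
    [2,4] N/PP   >
      [2,3] "built" : (N/PP)/S
      [3,4] "park" : S
    [4,6] PP   <
      [4,5] "cat" : S
      [5,6] "found" : PP\S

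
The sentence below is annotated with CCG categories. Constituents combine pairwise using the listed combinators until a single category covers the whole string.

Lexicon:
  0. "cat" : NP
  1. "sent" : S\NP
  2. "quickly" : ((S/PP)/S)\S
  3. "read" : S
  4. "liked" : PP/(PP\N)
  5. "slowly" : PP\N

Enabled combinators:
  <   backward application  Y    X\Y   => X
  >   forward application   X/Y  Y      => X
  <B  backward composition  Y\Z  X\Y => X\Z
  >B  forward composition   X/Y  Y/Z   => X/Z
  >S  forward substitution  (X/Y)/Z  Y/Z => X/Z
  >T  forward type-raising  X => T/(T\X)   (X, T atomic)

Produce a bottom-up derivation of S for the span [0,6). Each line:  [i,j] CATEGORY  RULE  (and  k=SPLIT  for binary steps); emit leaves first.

[0,6] S   >
  [0,4] S/PP   >
    [0,3] (S/PP)/S   <
      [0,2] S   >
        [0,1] S/(S\NP)   >T
          [0,1] "cat" : NP
        [1,2] "sent" : S\NP
      [2,3] "quickly" : ((S/PP)/S)\S
    [3,4] "read" : S
  [4,6] PP   >
    [4,5] "liked" : PP/(PP\N)
    [5,6] "slowly" : PP\N

[0,1] NP  lex  "cat"
[0,1] S/(S\NP)  >T
[1,2] S\NP  lex  "sent"
[0,2] S  >  k=1
[2,3] ((S/PP)/S)\S  lex  "quickly"
[0,3] (S/PP)/S  <  k=2
[3,4] S  lex  "read"
[0,4] S/PP  >  k=3
[4,5] PP/(PP\N)  lex  "liked"
[5,6] PP\N  lex  "slowly"
[4,6] PP  >  k=5
[0,6] S  >  k=4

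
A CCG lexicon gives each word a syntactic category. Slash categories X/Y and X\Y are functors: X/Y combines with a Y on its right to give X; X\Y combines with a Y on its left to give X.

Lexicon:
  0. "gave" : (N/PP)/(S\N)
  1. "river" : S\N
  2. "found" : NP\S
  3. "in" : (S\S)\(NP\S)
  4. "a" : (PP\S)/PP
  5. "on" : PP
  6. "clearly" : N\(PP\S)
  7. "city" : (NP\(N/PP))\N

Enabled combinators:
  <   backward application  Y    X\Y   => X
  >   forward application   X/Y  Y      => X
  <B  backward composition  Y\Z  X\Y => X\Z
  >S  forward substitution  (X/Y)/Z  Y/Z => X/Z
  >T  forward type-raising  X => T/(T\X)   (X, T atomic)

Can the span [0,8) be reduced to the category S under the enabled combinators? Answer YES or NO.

NO

(N/PP)/(S\N) S\N NP\S (S\S)\(NP\S) (PP\S)/PP PP N\(PP\S) (NP\(N/PP))\N
CKY chart[0,8] = {N/(N\NP), NP, NP/(NP\NP), PP/(PP\NP), S/(S\NP)}; S ∉ chart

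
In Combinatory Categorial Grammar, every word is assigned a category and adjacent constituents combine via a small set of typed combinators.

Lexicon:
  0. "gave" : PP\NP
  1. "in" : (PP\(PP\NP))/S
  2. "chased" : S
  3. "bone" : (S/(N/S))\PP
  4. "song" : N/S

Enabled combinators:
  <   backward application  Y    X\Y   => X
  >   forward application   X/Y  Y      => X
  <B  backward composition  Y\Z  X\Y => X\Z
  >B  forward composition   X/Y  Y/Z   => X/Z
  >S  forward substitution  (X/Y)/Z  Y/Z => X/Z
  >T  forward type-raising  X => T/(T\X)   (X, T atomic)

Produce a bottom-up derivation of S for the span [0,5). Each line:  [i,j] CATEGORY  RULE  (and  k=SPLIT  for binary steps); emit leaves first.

[0,1] PP\NP  lex  "gave"
[1,2] (PP\(PP\NP))/S  lex  "in"
[2,3] S  lex  "chased"
[1,3] PP\(PP\NP)  >  k=2
[0,3] PP  <  k=1
[3,4] (S/(N/S))\PP  lex  "bone"
[0,4] S/(N/S)  <  k=3
[4,5] N/S  lex  "song"
[0,5] S  >  k=4

[0,5] S   >
  [0,4] S/(N/S)   <
    [0,3] PP   <
      [0,1] "gave" : PP\NP
      [1,3] PP\(PP\NP)   >
        [1,2] "in" : (PP\(PP\NP))/S
        [2,3] "chased" : S
    [3,4] "bone" : (S/(N/S))\PP
  [4,5] "song" : N/S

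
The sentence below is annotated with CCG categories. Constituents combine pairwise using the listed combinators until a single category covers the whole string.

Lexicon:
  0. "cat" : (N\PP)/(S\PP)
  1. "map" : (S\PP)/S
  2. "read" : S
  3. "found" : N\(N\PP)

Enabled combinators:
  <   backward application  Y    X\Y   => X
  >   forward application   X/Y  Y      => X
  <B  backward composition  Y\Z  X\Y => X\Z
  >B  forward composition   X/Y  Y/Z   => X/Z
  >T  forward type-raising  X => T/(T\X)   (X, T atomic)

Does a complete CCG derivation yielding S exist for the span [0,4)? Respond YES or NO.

NO

(N\PP)/(S\PP) (S\PP)/S S N\(N\PP)
CKY chart[0,4] = {N, N/(N\N), NP/(NP\N), PP/(PP\N), S/(S\N)}; S ∉ chart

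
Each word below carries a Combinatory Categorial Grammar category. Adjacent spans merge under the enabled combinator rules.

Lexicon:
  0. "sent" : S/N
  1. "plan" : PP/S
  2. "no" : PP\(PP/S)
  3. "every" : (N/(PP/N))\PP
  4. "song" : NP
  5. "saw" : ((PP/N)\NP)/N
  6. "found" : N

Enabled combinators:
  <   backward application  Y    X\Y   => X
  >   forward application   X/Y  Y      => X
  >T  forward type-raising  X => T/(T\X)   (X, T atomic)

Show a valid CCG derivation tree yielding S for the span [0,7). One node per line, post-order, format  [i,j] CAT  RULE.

[0,1] S/N  lex  "sent"
[1,2] PP/S  lex  "plan"
[2,3] PP\(PP/S)  lex  "no"
[1,3] PP  <  k=2
[3,4] (N/(PP/N))\PP  lex  "every"
[1,4] N/(PP/N)  <  k=3
[4,5] NP  lex  "song"
[5,6] ((PP/N)\NP)/N  lex  "saw"
[6,7] N  lex  "found"
[5,7] (PP/N)\NP  >  k=6
[4,7] PP/N  <  k=5
[1,7] N  >  k=4
[0,7] S  >  k=1

[0,7] S   >
  [0,1] "sent" : S/N
  [1,7] N   >
    [1,4] N/(PP/N)   <
      [1,3] PP   <
        [1,2] "plan" : PP/S
        [2,3] "no" : PP\(PP/S)
      [3,4] "every" : (N/(PP/N))\PP
    [4,7] PP/N   <
      [4,5] "song" : NP
      [5,7] (PP/N)\NP   >
        [5,6] "saw" : ((PP/N)\NP)/N
        [6,7] "found" : N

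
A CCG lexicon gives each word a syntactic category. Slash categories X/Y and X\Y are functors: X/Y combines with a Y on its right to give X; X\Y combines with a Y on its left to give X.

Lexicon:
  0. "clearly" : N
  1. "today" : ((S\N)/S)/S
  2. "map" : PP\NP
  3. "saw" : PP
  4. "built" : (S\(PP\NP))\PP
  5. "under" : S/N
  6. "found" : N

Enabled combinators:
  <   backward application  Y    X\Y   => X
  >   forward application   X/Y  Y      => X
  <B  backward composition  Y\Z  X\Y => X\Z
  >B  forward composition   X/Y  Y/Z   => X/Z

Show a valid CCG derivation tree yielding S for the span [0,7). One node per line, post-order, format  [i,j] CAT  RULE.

[0,1] N  lex  "clearly"
[1,2] ((S\N)/S)/S  lex  "today"
[2,3] PP\NP  lex  "map"
[3,4] PP  lex  "saw"
[4,5] (S\(PP\NP))\PP  lex  "built"
[3,5] S\(PP\NP)  <  k=4
[2,5] S  <  k=3
[1,5] (S\N)/S  >  k=2
[5,6] S/N  lex  "under"
[6,7] N  lex  "found"
[5,7] S  >  k=6
[1,7] S\N  >  k=5
[0,7] S  <  k=1

[0,7] S   <
  [0,1] "clearly" : N
  [1,7] S\N   >
    [1,5] (S\N)/S   >
      [1,2] "today" : ((S\N)/S)/S
      [2,5] S   <
        [2,3] "map" : PP\NP
        [3,5] S\(PP\NP)   <
          [3,4] "saw" : PP
          [4,5] "built" : (S\(PP\NP))\PP
    [5,7] S   >
      [5,6] "under" : S/N
      [6,7] "found" : N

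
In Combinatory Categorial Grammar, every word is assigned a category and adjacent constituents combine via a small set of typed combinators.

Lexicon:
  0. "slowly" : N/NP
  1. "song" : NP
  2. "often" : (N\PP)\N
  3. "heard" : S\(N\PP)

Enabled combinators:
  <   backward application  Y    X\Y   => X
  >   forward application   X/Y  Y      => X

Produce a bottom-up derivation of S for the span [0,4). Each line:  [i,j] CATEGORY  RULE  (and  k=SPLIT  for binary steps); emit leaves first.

[0,4] S   <
  [0,3] N\PP   <
    [0,2] N   >
      [0,1] "slowly" : N/NP
      [1,2] "song" : NP
    [2,3] "often" : (N\PP)\N
  [3,4] "heard" : S\(N\PP)

[0,1] N/NP  lex  "slowly"
[1,2] NP  lex  "song"
[0,2] N  >  k=1
[2,3] (N\PP)\N  lex  "often"
[0,3] N\PP  <  k=2
[3,4] S\(N\PP)  lex  "heard"
[0,4] S  <  k=3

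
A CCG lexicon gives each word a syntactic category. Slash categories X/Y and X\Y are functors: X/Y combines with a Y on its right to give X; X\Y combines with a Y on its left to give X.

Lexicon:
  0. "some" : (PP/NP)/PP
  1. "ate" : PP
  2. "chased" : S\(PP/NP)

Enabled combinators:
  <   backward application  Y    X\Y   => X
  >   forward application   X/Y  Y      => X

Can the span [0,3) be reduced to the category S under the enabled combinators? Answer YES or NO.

[0,3] S   <
  [0,2] PP/NP   >
    [0,1] "some" : (PP/NP)/PP
    [1,2] "ate" : PP
  [2,3] "chased" : S\(PP/NP)

YES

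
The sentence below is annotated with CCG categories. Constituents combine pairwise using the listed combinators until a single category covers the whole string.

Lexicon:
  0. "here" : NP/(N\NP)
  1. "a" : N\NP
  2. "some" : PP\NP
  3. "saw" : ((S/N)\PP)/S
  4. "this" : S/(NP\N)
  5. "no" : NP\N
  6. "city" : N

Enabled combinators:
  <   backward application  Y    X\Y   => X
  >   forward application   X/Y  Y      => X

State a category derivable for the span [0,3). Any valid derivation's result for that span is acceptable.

[0,7] S   >
  [0,6] S/N   <
    [0,3] PP   <
      [0,2] NP   >
        [0,1] "here" : NP/(N\NP)
        [1,2] "a" : N\NP
      [2,3] "some" : PP\NP
    [3,6] (S/N)\PP   >
      [3,4] "saw" : ((S/N)\PP)/S
      [4,6] S   >
        [4,5] "this" : S/(NP\N)
        [5,6] "no" : NP\N
  [6,7] "city" : N

PP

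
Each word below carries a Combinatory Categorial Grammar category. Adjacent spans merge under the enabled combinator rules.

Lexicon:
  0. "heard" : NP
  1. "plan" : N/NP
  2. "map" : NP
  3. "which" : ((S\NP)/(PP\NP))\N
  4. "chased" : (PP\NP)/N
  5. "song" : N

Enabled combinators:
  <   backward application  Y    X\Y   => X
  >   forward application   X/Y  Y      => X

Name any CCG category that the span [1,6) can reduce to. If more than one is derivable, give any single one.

[0,6] S   <
  [0,1] "heard" : NP
  [1,6] S\NP   >
    [1,4] (S\NP)/(PP\NP)   <
      [1,3] N   >
        [1,2] "plan" : N/NP
        [2,3] "map" : NP
      [3,4] "which" : ((S\NP)/(PP\NP))\N
    [4,6] PP\NP   >
      [4,5] "chased" : (PP\NP)/N
      [5,6] "song" : N

S\NP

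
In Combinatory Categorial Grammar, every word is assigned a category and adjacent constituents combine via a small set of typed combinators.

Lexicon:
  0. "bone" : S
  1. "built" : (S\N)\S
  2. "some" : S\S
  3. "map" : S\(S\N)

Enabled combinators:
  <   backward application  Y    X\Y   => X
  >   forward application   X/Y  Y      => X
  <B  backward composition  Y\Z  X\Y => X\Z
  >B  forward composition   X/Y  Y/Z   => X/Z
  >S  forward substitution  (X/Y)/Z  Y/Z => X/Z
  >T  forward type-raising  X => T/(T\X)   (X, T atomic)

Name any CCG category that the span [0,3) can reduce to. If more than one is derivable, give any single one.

S\N

[0,4] S   <
  [0,3] S\N   <B
    [0,2] S\N   <
      [0,1] "bone" : S
      [1,2] "built" : (S\N)\S
    [2,3] "some" : S\S
  [3,4] "map" : S\(S\N)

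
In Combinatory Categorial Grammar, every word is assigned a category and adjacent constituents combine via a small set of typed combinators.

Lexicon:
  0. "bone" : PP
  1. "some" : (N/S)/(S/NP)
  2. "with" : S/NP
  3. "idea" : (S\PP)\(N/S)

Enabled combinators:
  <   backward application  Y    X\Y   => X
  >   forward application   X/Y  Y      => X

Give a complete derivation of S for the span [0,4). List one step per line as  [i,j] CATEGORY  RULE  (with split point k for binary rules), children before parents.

[0,4] S   <
  [0,1] "bone" : PP
  [1,4] S\PP   <
    [1,3] N/S   >
      [1,2] "some" : (N/S)/(S/NP)
      [2,3] "with" : S/NP
    [3,4] "idea" : (S\PP)\(N/S)

[0,1] PP  lex  "bone"
[1,2] (N/S)/(S/NP)  lex  "some"
[2,3] S/NP  lex  "with"
[1,3] N/S  >  k=2
[3,4] (S\PP)\(N/S)  lex  "idea"
[1,4] S\PP  <  k=3
[0,4] S  <  k=1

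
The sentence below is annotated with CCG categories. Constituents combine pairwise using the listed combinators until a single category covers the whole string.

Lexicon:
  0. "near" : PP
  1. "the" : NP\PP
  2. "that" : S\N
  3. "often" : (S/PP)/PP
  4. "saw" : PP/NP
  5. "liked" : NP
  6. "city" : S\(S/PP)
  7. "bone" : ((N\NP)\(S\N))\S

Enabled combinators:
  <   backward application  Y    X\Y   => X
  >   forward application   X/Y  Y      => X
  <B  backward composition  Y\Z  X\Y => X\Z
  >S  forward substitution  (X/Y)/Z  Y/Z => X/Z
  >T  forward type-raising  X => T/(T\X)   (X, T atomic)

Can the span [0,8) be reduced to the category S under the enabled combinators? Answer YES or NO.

NO

PP NP\PP S\N (S/PP)/PP PP/NP NP S\(S/PP) ((N\NP)\(S\N))\S
CKY chart[0,8] = {N, N/(N\N), NP/(NP\N), PP/(PP\N), S/(S\N)}; S ∉ chart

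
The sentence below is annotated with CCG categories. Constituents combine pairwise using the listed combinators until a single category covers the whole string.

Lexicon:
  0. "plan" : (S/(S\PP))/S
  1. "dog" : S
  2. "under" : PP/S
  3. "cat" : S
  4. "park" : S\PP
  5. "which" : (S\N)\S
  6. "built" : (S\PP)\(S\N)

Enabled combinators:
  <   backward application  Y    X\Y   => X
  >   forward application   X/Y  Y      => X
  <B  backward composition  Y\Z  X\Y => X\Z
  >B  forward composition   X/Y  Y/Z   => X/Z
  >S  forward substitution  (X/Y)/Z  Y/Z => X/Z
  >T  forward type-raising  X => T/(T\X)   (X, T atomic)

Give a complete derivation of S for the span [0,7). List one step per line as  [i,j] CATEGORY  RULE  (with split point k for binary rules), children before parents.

[0,7] S   >
  [0,2] S/(S\PP)   >
    [0,1] "plan" : (S/(S\PP))/S
    [1,2] "dog" : S
  [2,7] S\PP   <
    [2,6] S\N   <
      [2,5] S   <
        [2,4] PP   >
          [2,3] "under" : PP/S
          [3,4] "cat" : S
        [4,5] "park" : S\PP
      [5,6] "which" : (S\N)\S
    [6,7] "built" : (S\PP)\(S\N)

[0,1] (S/(S\PP))/S  lex  "plan"
[1,2] S  lex  "dog"
[0,2] S/(S\PP)  >  k=1
[2,3] PP/S  lex  "under"
[3,4] S  lex  "cat"
[2,4] PP  >  k=3
[4,5] S\PP  lex  "park"
[2,5] S  <  k=4
[5,6] (S\N)\S  lex  "which"
[2,6] S\N  <  k=5
[6,7] (S\PP)\(S\N)  lex  "built"
[2,7] S\PP  <  k=6
[0,7] S  >  k=2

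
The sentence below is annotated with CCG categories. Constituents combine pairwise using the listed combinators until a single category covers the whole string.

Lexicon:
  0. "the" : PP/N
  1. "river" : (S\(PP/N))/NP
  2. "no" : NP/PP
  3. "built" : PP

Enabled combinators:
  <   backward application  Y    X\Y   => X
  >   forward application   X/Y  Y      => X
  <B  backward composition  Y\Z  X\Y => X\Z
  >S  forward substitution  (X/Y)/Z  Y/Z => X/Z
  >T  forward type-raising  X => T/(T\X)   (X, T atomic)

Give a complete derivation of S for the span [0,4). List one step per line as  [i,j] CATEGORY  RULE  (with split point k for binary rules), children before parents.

[0,1] PP/N  lex  "the"
[1,2] (S\(PP/N))/NP  lex  "river"
[2,3] NP/PP  lex  "no"
[3,4] PP  lex  "built"
[2,4] NP  >  k=3
[1,4] S\(PP/N)  >  k=2
[0,4] S  <  k=1

[0,4] S   <
  [0,1] "the" : PP/N
  [1,4] S\(PP/N)   >
    [1,2] "river" : (S\(PP/N))/NP
    [2,4] NP   >
      [2,3] "no" : NP/PP
      [3,4] "built" : PP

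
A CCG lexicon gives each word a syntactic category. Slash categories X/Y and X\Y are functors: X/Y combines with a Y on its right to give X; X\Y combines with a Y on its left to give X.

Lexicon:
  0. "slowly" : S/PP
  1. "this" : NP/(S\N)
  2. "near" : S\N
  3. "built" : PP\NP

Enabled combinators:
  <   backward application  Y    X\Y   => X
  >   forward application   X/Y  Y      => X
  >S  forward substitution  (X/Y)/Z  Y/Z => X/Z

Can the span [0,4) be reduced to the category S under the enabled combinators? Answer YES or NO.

YES

[0,4] S   >
  [0,1] "slowly" : S/PP
  [1,4] PP   <
    [1,3] NP   >
      [1,2] "this" : NP/(S\N)
      [2,3] "near" : S\N
    [3,4] "built" : PP\NP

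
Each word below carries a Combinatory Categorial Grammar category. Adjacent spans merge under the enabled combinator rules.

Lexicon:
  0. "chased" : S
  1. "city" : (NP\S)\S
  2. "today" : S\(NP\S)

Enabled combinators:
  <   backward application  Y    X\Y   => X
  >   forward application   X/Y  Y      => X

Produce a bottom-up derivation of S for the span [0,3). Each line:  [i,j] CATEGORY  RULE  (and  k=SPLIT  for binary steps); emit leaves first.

[0,3] S   <
  [0,2] NP\S   <
    [0,1] "chased" : S
    [1,2] "city" : (NP\S)\S
  [2,3] "today" : S\(NP\S)

[0,1] S  lex  "chased"
[1,2] (NP\S)\S  lex  "city"
[0,2] NP\S  <  k=1
[2,3] S\(NP\S)  lex  "today"
[0,3] S  <  k=2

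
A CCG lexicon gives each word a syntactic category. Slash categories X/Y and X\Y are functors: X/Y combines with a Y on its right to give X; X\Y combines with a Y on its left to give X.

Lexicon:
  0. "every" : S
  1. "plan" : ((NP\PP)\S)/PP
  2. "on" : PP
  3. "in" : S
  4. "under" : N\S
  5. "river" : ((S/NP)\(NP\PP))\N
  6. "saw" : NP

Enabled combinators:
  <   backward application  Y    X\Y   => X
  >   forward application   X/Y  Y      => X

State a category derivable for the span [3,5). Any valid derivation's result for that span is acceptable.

[0,7] S   >
  [0,6] S/NP   <
    [0,3] NP\PP   <
      [0,1] "every" : S
      [1,3] (NP\PP)\S   >
        [1,2] "plan" : ((NP\PP)\S)/PP
        [2,3] "on" : PP
    [3,6] (S/NP)\(NP\PP)   <
      [3,5] N   <
        [3,4] "in" : S
        [4,5] "under" : N\S
      [5,6] "river" : ((S/NP)\(NP\PP))\N
  [6,7] "saw" : NP

N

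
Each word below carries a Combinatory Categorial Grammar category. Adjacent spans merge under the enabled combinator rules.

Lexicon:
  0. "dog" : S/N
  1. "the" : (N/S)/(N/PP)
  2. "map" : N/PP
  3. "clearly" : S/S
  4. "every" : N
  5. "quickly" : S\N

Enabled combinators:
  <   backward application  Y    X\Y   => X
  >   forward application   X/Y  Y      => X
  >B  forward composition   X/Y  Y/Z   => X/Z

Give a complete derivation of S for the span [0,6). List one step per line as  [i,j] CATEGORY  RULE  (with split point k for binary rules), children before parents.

[0,6] S   >
  [0,1] "dog" : S/N
  [1,6] N   >
    [1,4] N/S   >B
      [1,3] N/S   >
        [1,2] "the" : (N/S)/(N/PP)
        [2,3] "map" : N/PP
      [3,4] "clearly" : S/S
    [4,6] S   <
      [4,5] "every" : N
      [5,6] "quickly" : S\N

[0,1] S/N  lex  "dog"
[1,2] (N/S)/(N/PP)  lex  "the"
[2,3] N/PP  lex  "map"
[1,3] N/S  >  k=2
[3,4] S/S  lex  "clearly"
[1,4] N/S  >B  k=3
[4,5] N  lex  "every"
[5,6] S\N  lex  "quickly"
[4,6] S  <  k=5
[1,6] N  >  k=4
[0,6] S  >  k=1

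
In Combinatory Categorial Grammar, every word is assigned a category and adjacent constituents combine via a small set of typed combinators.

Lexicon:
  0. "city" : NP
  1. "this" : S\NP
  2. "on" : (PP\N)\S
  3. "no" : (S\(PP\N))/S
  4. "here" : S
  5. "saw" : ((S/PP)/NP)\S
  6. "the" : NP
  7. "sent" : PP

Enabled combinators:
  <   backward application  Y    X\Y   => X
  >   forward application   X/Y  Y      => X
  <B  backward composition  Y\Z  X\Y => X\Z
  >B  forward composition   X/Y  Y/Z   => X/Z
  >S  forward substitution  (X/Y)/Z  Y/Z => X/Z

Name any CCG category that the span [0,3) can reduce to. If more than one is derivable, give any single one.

[0,8] S   <
  [0,3] PP\N   <
    [0,2] S   <
      [0,1] "city" : NP
      [1,2] "this" : S\NP
    [2,3] "on" : (PP\N)\S
  [3,8] S\(PP\N)   >
    [3,4] "no" : (S\(PP\N))/S
    [4,8] S   >
      [4,7] S/PP   >
        [4,6] (S/PP)/NP   <
          [4,5] "here" : S
          [5,6] "saw" : ((S/PP)/NP)\S
        [6,7] "the" : NP
      [7,8] "sent" : PP

PP\N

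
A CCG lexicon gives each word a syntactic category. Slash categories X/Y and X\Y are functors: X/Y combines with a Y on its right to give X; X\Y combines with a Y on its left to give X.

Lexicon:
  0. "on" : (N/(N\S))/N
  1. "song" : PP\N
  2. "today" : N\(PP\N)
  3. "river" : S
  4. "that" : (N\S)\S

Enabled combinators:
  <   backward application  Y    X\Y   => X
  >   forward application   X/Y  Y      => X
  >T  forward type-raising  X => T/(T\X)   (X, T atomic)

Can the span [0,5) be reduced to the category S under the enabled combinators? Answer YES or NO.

(N/(N\S))/N PP\N N\(PP\N) S (N\S)\S
CKY chart[0,5] = {N, N/(N\N), NP/(NP\N), PP/(PP\N), S/(S\N)}; S ∉ chart

NO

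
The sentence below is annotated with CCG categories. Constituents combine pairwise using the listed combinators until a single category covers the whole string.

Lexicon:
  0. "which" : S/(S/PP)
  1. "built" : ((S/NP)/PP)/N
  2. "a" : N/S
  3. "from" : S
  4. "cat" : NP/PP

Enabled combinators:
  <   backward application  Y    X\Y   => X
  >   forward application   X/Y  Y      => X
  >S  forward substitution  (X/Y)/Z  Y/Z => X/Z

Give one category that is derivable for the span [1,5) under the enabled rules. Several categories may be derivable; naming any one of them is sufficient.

S/PP

[0,5] S   >
  [0,1] "which" : S/(S/PP)
  [1,5] S/PP   >S
    [1,4] (S/NP)/PP   >
      [1,2] "built" : ((S/NP)/PP)/N
      [2,4] N   >
        [2,3] "a" : N/S
        [3,4] "from" : S
    [4,5] "cat" : NP/PP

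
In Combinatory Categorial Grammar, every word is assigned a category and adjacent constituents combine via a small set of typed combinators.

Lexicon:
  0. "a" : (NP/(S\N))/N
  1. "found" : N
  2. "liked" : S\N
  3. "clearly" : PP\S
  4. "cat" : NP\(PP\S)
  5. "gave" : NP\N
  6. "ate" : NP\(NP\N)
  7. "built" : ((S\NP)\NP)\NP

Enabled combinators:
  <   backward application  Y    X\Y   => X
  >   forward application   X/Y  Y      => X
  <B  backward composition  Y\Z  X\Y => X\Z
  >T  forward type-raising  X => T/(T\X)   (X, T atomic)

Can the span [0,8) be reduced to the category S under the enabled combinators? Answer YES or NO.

YES

[0,8] S   <
  [0,3] NP   >
    [0,2] NP/(S\N)   >
      [0,1] "a" : (NP/(S\N))/N
      [1,2] "found" : N
    [2,3] "liked" : S\N
  [3,8] S\NP   <
    [3,5] NP   <
      [3,4] "clearly" : PP\S
      [4,5] "cat" : NP\(PP\S)
    [5,8] (S\NP)\NP   <
      [5,7] NP   <
        [5,6] "gave" : NP\N
        [6,7] "ate" : NP\(NP\N)
      [7,8] "built" : ((S\NP)\NP)\NP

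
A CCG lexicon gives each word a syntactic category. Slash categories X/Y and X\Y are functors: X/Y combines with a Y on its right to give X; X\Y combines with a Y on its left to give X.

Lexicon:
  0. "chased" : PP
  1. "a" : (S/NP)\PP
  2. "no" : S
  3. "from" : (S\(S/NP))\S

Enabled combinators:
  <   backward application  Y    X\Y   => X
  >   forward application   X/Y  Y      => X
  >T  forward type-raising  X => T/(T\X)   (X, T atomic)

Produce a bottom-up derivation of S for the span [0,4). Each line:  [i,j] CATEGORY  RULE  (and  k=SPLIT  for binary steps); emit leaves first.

[0,4] S   <
  [0,2] S/NP   <
    [0,1] "chased" : PP
    [1,2] "a" : (S/NP)\PP
  [2,4] S\(S/NP)   <
    [2,3] "no" : S
    [3,4] "from" : (S\(S/NP))\S

[0,1] PP  lex  "chased"
[1,2] (S/NP)\PP  lex  "a"
[0,2] S/NP  <  k=1
[2,3] S  lex  "no"
[3,4] (S\(S/NP))\S  lex  "from"
[2,4] S\(S/NP)  <  k=3
[0,4] S  <  k=2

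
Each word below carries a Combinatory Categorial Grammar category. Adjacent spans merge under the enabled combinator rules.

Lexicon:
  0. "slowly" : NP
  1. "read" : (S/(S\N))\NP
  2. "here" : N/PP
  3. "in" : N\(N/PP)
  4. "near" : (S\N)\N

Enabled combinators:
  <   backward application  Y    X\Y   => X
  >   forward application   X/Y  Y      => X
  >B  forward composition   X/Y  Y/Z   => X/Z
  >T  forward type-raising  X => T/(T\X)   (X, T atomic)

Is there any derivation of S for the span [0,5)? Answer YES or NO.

YES

[0,5] S   >
  [0,2] S/(S\N)   <
    [0,1] "slowly" : NP
    [1,2] "read" : (S/(S\N))\NP
  [2,5] S\N   <
    [2,4] N   <
      [2,3] "here" : N/PP
      [3,4] "in" : N\(N/PP)
    [4,5] "near" : (S\N)\N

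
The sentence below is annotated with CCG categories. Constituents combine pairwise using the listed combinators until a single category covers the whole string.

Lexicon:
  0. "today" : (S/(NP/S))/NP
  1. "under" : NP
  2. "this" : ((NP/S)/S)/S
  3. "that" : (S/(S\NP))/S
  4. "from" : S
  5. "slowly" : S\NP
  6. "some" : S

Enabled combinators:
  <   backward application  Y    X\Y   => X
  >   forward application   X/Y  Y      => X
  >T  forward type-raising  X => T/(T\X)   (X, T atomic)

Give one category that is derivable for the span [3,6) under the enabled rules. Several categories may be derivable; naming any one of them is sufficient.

S

[0,7] S   >
  [0,2] S/(NP/S)   >
    [0,1] "today" : (S/(NP/S))/NP
    [1,2] "under" : NP
  [2,7] NP/S   >
    [2,6] (NP/S)/S   >
      [2,3] "this" : ((NP/S)/S)/S
      [3,6] S   >
        [3,5] S/(S\NP)   >
          [3,4] "that" : (S/(S\NP))/S
          [4,5] "from" : S
        [5,6] "slowly" : S\NP
    [6,7] "some" : S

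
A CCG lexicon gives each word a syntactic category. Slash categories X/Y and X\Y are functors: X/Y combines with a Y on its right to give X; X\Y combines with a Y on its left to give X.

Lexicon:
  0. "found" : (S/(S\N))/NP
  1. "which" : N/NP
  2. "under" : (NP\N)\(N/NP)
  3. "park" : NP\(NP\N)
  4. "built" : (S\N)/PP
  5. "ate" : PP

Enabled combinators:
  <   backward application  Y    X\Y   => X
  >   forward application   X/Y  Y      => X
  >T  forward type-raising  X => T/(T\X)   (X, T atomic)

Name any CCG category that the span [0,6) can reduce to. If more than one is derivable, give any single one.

S

[0,6] S   >
  [0,4] S/(S\N)   >
    [0,1] "found" : (S/(S\N))/NP
    [1,4] NP   <
      [1,3] NP\N   <
        [1,2] "which" : N/NP
        [2,3] "under" : (NP\N)\(N/NP)
      [3,4] "park" : NP\(NP\N)
  [4,6] S\N   >
    [4,5] "built" : (S\N)/PP
    [5,6] "ate" : PP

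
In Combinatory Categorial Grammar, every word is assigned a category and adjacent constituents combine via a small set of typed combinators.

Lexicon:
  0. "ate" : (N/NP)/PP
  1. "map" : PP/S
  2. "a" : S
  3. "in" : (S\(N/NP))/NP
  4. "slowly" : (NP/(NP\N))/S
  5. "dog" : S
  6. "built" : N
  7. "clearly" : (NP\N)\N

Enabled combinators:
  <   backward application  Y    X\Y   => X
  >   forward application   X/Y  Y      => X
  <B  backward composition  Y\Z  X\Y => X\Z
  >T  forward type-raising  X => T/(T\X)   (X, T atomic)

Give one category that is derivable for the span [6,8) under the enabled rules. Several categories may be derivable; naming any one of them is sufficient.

NP\N

[0,8] S   <
  [0,3] N/NP   >
    [0,1] "ate" : (N/NP)/PP
    [1,3] PP   >
      [1,2] "map" : PP/S
      [2,3] "a" : S
  [3,8] S\(N/NP)   >
    [3,4] "in" : (S\(N/NP))/NP
    [4,8] NP   >
      [4,6] NP/(NP\N)   >
        [4,5] "slowly" : (NP/(NP\N))/S
        [5,6] "dog" : S
      [6,8] NP\N   <
        [6,7] "built" : N
        [7,8] "clearly" : (NP\N)\N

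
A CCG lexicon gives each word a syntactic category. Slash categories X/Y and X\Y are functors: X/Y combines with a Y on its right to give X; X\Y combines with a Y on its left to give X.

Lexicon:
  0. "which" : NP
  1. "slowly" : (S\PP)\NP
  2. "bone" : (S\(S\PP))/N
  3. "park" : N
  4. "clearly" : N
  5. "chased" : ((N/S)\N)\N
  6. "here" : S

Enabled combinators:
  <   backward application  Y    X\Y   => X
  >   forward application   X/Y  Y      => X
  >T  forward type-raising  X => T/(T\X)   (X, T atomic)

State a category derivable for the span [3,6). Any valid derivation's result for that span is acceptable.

N/S

[0,7] S   <
  [0,2] S\PP   <
    [0,1] "which" : NP
    [1,2] "slowly" : (S\PP)\NP
  [2,7] S\(S\PP)   >
    [2,3] "bone" : (S\(S\PP))/N
    [3,7] N   >
      [3,6] N/S   <
        [3,4] "park" : N
        [4,6] (N/S)\N   <
          [4,5] "clearly" : N
          [5,6] "chased" : ((N/S)\N)\N
      [6,7] "here" : S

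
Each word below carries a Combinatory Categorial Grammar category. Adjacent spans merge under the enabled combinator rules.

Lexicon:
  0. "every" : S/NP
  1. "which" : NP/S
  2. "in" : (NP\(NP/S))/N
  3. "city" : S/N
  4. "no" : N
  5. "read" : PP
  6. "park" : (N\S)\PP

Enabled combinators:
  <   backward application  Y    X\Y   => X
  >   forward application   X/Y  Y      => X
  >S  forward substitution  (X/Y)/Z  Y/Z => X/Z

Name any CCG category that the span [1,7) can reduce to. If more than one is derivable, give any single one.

[0,7] S   >
  [0,1] "every" : S/NP
  [1,7] NP   <
    [1,2] "which" : NP/S
    [2,7] NP\(NP/S)   >
      [2,3] "in" : (NP\(NP/S))/N
      [3,7] N   <
        [3,5] S   >
          [3,4] "city" : S/N
          [4,5] "no" : N
        [5,7] N\S   <
          [5,6] "read" : PP
          [6,7] "park" : (N\S)\PP

NP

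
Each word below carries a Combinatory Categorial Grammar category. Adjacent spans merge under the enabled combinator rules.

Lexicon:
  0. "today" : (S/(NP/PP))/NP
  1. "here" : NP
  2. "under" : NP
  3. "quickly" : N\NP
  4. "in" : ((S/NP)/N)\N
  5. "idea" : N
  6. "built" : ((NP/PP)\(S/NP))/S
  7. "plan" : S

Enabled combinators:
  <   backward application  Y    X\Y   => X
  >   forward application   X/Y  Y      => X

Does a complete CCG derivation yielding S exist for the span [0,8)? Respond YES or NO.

[0,8] S   >
  [0,2] S/(NP/PP)   >
    [0,1] "today" : (S/(NP/PP))/NP
    [1,2] "here" : NP
  [2,8] NP/PP   <
    [2,6] S/NP   >
      [2,5] (S/NP)/N   <
        [2,4] N   <
          [2,3] "under" : NP
          [3,4] "quickly" : N\NP
        [4,5] "in" : ((S/NP)/N)\N
      [5,6] "idea" : N
    [6,8] (NP/PP)\(S/NP)   >
      [6,7] "built" : ((NP/PP)\(S/NP))/S
      [7,8] "plan" : S

YES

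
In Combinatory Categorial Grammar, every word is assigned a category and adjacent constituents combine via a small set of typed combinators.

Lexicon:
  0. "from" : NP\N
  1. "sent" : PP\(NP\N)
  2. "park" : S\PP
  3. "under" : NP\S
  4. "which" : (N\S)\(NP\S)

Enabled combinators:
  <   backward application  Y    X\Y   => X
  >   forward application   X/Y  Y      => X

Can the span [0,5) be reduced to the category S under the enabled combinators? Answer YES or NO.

NP\N PP\(NP\N) S\PP NP\S (N\S)\(NP\S)
CKY chart[0,5] = {N}; S ∉ chart

NO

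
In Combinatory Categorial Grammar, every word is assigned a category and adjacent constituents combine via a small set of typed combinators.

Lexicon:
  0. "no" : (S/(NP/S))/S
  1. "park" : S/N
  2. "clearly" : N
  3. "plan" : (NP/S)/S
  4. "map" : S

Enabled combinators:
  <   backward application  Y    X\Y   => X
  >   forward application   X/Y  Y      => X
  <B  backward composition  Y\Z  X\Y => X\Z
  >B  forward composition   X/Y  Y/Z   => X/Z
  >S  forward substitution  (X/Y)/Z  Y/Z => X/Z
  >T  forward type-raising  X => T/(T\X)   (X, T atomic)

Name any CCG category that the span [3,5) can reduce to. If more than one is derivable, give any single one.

[0,5] S   >
  [0,3] S/(NP/S)   >
    [0,1] "no" : (S/(NP/S))/S
    [1,3] S   >
      [1,2] "park" : S/N
      [2,3] "clearly" : N
  [3,5] NP/S   >
    [3,4] "plan" : (NP/S)/S
    [4,5] "map" : S

NP/S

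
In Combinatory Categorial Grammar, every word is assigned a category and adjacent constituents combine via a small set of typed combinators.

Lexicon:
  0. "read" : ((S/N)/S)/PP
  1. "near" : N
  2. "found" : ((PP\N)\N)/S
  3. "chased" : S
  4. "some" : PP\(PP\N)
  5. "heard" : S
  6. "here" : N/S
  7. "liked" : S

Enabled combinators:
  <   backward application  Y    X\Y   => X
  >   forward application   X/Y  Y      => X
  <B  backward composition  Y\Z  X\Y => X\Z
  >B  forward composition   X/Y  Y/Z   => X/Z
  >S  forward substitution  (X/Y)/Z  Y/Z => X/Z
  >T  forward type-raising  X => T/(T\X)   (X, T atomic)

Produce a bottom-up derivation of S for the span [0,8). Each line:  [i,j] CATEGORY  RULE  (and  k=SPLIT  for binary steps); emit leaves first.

[0,8] S   >
  [0,6] S/N   >
    [0,5] (S/N)/S   >
      [0,1] "read" : ((S/N)/S)/PP
      [1,5] PP   <
        [1,4] PP\N   <
          [1,2] "near" : N
          [2,4] (PP\N)\N   >
            [2,3] "found" : ((PP\N)\N)/S
            [3,4] "chased" : S
        [4,5] "some" : PP\(PP\N)
    [5,6] "heard" : S
  [6,8] N   >
    [6,7] "here" : N/S
    [7,8] "liked" : S

[0,1] ((S/N)/S)/PP  lex  "read"
[1,2] N  lex  "near"
[2,3] ((PP\N)\N)/S  lex  "found"
[3,4] S  lex  "chased"
[2,4] (PP\N)\N  >  k=3
[1,4] PP\N  <  k=2
[4,5] PP\(PP\N)  lex  "some"
[1,5] PP  <  k=4
[0,5] (S/N)/S  >  k=1
[5,6] S  lex  "heard"
[0,6] S/N  >  k=5
[6,7] N/S  lex  "here"
[7,8] S  lex  "liked"
[6,8] N  >  k=7
[0,8] S  >  k=6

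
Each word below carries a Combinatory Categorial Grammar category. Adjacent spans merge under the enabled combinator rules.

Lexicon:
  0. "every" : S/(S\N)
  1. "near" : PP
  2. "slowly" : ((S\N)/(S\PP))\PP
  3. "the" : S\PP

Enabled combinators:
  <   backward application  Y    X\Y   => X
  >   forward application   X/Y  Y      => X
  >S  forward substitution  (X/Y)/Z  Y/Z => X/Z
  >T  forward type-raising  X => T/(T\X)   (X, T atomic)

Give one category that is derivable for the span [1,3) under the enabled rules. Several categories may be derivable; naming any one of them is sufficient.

[0,4] S   >
  [0,1] "every" : S/(S\N)
  [1,4] S\N   >
    [1,3] (S\N)/(S\PP)   <
      [1,2] "near" : PP
      [2,3] "slowly" : ((S\N)/(S\PP))\PP
    [3,4] "the" : S\PP

(S\N)/(S\PP)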